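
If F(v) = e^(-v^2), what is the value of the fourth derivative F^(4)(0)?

12

From the series, [v^4] F = 1/2; multiply by 4! = 24 to get 12.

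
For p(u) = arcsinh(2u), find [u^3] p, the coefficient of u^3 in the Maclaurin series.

-4/3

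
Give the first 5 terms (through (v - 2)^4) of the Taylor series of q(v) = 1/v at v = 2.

q(2) = 1/2
q′(2) = -1/4
q′′(2) = 1/4
q′′′(2) = -3/8
q^(4)(2) = 3/4

(v - 2)^4/32 - (v - 2)^3/16 + (v - 2)^2/8 - (v - 2)/4 + 1/2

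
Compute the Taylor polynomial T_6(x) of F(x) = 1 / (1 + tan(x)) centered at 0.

Use the geometric series for the reciprocal, then substitute.
[x^0] = 1;  [x^1] = -1;  [x^2] = 1;  [x^3] = -4/3;  [x^4] = 5/3;  [x^5] = -32/15;  [x^6] = 122/45.

122*x^6/45 - 32*x^5/15 + 5*x^4/3 - 4*x^3/3 + x^2 - x + 1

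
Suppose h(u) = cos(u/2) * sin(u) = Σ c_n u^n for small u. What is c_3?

Take the Cauchy product of the two expansions.

-7/24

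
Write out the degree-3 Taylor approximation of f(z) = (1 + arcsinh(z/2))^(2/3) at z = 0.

Plug the Maclaurin series of the inner function into that of the outer and collect terms.

-5*z^3/648 - z^2/36 + z/3 + 1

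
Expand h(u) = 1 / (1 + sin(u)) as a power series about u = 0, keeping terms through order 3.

-5*u^3/6 + u^2 - u + 1

Expand as Σ (-1)^k u^k with u equal to the inner function's series.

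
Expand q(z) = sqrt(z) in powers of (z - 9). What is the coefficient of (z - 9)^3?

q(9) = 3
q′(9) = 1/6
q′′(9) = -1/108
q′′′(9) = 1/648
Dividing each by k! gives the coefficients c_0, ..., c_3.

1/3888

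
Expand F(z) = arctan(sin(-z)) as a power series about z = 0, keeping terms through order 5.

Plug the Maclaurin series of the inner function into that of the outer and collect terms.
F(0) = 0
F′(0) = -1
F′′(0) = 0
F′′′(0) = 3
F^(4)(0) = 0
F^(5)(0) = -45
The Taylor polynomial is Σ F^(k)(0)/k! · z^k.

-3*z^5/8 + z^3/2 - z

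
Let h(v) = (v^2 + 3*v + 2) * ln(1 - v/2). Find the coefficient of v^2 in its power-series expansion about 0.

Multiply each power in the prefactor through the base expansion.
So c_2 = h′′(0)/2! = -7/4.

-7/4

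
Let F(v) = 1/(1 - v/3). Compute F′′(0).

From the series, [v^2] F = 1/9; multiply by 2! = 2 to get 2/9.

2/9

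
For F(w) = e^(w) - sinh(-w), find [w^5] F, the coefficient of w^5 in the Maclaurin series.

Combine the two series term by term.
F(0) = 1
F′(0) = 2
F′′(0) = 1
F′′′(0) = 2
F^(4)(0) = 1
F^(5)(0) = 2
So c_5 = F^(5)(0)/5! = 1/60.

1/60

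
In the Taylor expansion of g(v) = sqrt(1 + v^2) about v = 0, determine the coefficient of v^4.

-1/8

g(0) = 1
g′(0) = 0
g′′(0) = 1
g′′′(0) = 0
g^(4)(0) = -3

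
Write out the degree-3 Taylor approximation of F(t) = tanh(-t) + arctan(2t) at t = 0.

Expand each term separately and add.
F(0) = 0
F′(0) = 1
F′′(0) = 0
F′′′(0) = -14
Then c_k = F^(k)(0)/k! gives each Taylor coefficient.

-7*t^3/3 + t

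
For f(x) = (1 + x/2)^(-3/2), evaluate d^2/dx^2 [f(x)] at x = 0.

The coefficient of x^2 in the expansion is 15/32, so f′′(0) = 2! * (15/32) = 15/16.

15/16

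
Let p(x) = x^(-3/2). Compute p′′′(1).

-105/8

From the series, [(x - 1)^3] p = -35/16; multiply by 3! = 6 to get -105/8.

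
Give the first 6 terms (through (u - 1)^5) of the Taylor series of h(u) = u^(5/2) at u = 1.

h(1) = 1
h′(1) = 5/2
h′′(1) = 15/4
h′′′(1) = 15/8
h^(4)(1) = -15/16
h^(5)(1) = 45/32
Then c_k = h^(k)(1)/k! gives each Taylor coefficient.

3*(u - 1)^5/256 - 5*(u - 1)^4/128 + 5*(u - 1)^3/16 + 15*(u - 1)^2/8 + 5*(u - 1)/2 + 1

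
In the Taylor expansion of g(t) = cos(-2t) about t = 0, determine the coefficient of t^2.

-2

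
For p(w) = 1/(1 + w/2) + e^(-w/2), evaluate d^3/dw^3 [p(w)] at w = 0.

Expand each term separately and add.
From the series, [w^3] p = -7/48; multiply by 3! = 6 to get -7/8.

-7/8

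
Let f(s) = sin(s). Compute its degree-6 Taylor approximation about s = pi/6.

-(s - pi/6)^6/1440 + sqrt(3)*(s - pi/6)^5/240 + (s - pi/6)^4/48 - sqrt(3)*(s - pi/6)^3/12 - (s - pi/6)^2/4 + sqrt(3)*(s - pi/6)/2 + 1/2

[(s - pi/6)^0] = 1/2;  [(s - pi/6)^1] = sqrt(3)/2;  [(s - pi/6)^2] = -1/4;  [(s - pi/6)^3] = -sqrt(3)/12;  [(s - pi/6)^4] = 1/48;  [(s - pi/6)^5] = sqrt(3)/240;  [(s - pi/6)^6] = -1/1440.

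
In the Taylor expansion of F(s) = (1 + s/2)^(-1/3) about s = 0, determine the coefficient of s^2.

1/18

[s^0] = 1;  [s^1] = -1/6;  [s^2] = 1/18.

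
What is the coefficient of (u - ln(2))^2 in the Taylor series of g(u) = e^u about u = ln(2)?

g(ln(2)) = 2
g′(ln(2)) = 2
g′′(ln(2)) = 2
So c_2 = g′′(ln(2))/2! = 1.

1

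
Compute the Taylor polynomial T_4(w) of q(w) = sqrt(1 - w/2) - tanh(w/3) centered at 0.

Expand each term separately and add.

-5*w^4/2048 + 47*w^3/10368 - w^2/32 - 7*w/12 + 1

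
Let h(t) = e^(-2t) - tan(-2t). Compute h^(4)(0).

16

Expand each term separately and add.
From the series, [t^4] h = 2/3; multiply by 4! = 24 to get 16.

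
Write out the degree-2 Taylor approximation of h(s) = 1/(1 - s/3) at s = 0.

s^2/9 + s/3 + 1

Apply the Taylor formula c_k = f^(k)(a)/k!.
[s^0] = 1;  [s^1] = 1/3;  [s^2] = 1/9.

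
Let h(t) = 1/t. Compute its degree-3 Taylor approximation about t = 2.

-(t - 2)^3/16 + (t - 2)^2/8 - (t - 2)/4 + 1/2

h(2) = 1/2
h′(2) = -1/4
h′′(2) = 1/4
h′′′(2) = -3/8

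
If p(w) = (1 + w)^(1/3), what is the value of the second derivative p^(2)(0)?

From the series, [w^2] p = -1/9; multiply by 2! = 2 to get -2/9.

-2/9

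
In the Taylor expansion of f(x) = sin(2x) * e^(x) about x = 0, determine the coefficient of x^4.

Multiply the two series term by term and collect like powers.
f(0) = 0
f′(0) = 2
f′′(0) = 4
f′′′(0) = -2
f^(4)(0) = -24
The Taylor polynomial is Σ f^(k)(0)/k! · x^k.

-1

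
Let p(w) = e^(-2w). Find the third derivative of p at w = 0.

-8

From the series, [w^3] p = -4/3; multiply by 3! = 6 to get -8.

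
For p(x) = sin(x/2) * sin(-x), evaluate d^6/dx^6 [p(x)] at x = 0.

Multiply the two series term by term and collect like powers.
The coefficient of x^6 in the expansion is -91/11520, so p^(6)(0) = 6! * (-91/11520) = -91/16.

-91/16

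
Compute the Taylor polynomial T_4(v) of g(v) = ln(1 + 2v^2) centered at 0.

-2*v^4 + 2*v^2

g(0) = 0
g′(0) = 0
g′′(0) = 4
g′′′(0) = 0
g^(4)(0) = -48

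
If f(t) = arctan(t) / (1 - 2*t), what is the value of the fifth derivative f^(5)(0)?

Expand 1/(denominator) as a geometric series and multiply by the numerator's series.
The coefficient of t^5 in the expansion is 223/15, so f^(5)(0) = 5! * (223/15) = 1784.

1784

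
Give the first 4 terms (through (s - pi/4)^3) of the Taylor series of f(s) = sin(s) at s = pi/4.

-sqrt(2)*(s - pi/4)^3/12 - sqrt(2)*(s - pi/4)^2/4 + sqrt(2)*(s - pi/4)/2 + sqrt(2)/2

[(s - pi/4)^0] = sqrt(2)/2;  [(s - pi/4)^1] = sqrt(2)/2;  [(s - pi/4)^2] = -sqrt(2)/4;  [(s - pi/4)^3] = -sqrt(2)/12.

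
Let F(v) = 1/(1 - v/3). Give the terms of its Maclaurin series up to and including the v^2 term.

F(0) = 1
F′(0) = 1/3
F′′(0) = 2/9
Dividing each by k! gives the coefficients c_0, ..., c_2.

v^2/9 + v/3 + 1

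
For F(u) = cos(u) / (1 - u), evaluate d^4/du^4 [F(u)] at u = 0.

Use 1/(1 - r) = Σ r^k on the denominator, then take the Cauchy product.
The coefficient of u^4 in the expansion is 13/24, so F^(4)(0) = 4! * (13/24) = 13.

13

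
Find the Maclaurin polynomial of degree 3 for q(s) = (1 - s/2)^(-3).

q(0) = 1
q′(0) = 3/2
q′′(0) = 3
q′′′(0) = 15/2
Dividing each by k! gives the coefficients c_0, ..., c_3.

5*s^3/4 + 3*s^2/2 + 3*s/2 + 1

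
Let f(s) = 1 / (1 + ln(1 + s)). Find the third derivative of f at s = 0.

-14

Write 1/(1+u) = 1 - u + u^2 - u^3 + ... and substitute the series for u.
From the series, [s^3] f = -7/3; multiply by 3! = 6 to get -14.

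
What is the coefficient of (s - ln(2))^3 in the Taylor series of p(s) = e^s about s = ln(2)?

Compute the successive derivatives at the expansion point and divide by k!.
p(ln(2)) = 2
p′(ln(2)) = 2
p′′(ln(2)) = 2
p′′′(ln(2)) = 2
Dividing each by k! gives the coefficients c_0, ..., c_3.

1/3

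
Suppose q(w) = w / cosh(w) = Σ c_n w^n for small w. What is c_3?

Write the quotient as an unknown series and match coefficients against numerator = denominator · series.

-1/2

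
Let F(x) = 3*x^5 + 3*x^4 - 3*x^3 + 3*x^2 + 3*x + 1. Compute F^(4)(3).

From the series, [(x - 3)^4] F = 48; multiply by 4! = 24 to get 1152.

1152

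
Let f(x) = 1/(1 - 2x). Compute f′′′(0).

48

From the series, [x^3] f = 8; multiply by 3! = 6 to get 48.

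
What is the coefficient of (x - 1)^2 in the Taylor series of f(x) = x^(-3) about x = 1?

[(x - 1)^0] = 1;  [(x - 1)^1] = -3;  [(x - 1)^2] = 6.
So c_2 = f′′(1)/2! = 6.

6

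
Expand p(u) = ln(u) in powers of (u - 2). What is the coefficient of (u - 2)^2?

Compute the successive derivatives at the expansion point and divide by k!.
p(2) = ln(2)
p′(2) = 1/2
p′′(2) = -1/4
So c_2 = p′′(2)/2! = -1/8.

-1/8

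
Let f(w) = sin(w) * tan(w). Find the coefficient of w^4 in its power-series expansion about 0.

1/6

Multiply the two series term by term and collect like powers.
f(0) = 0
f′(0) = 0
f′′(0) = 2
f′′′(0) = 0
f^(4)(0) = 4
So c_4 = f^(4)(0)/4! = 1/6.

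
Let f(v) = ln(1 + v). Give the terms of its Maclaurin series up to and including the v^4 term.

-v^4/4 + v^3/3 - v^2/2 + v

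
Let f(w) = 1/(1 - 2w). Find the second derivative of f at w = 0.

The coefficient of w^2 in the expansion is 4, so f′′(0) = 2! * (4) = 8.

8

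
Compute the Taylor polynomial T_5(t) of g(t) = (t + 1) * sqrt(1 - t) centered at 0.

Distribute the polynomial across the series and collect like powers.

-17*t^5/256 - 13*t^4/128 - 3*t^3/16 - 5*t^2/8 + t/2 + 1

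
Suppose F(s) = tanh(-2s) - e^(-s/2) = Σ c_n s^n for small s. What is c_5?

-5461/1280

Combine the two series term by term.
F(0) = -1
F′(0) = -3/2
F′′(0) = -1/4
F′′′(0) = 129/8
F^(4)(0) = -1/16
F^(5)(0) = -16383/32
So c_5 = F^(5)(0)/5! = -5461/1280.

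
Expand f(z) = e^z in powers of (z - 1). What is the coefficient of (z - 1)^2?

[(z - 1)^0] = e;  [(z - 1)^1] = e;  [(z - 1)^2] = e/2.

e/2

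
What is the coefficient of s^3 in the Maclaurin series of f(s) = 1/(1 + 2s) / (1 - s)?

Expand each factor separately, then convolve coefficients.
[s^0] = 1;  [s^1] = -1;  [s^2] = 3;  [s^3] = -5.
So c_3 = f′′′(0)/3! = -5.

-5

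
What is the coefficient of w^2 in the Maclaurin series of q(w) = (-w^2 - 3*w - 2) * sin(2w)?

Multiply each power in the prefactor through the base expansion.
[w^0] = 0;  [w^1] = -4;  [w^2] = -6.

-6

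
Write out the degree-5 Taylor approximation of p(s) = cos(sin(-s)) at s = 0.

Substitute the inner expansion into the outer series and collect powers.
p(0) = 1
p′(0) = 0
p′′(0) = -1
p′′′(0) = 0
p^(4)(0) = 5
p^(5)(0) = 0
Then c_k = p^(k)(0)/k! gives each Taylor coefficient.

5*s^4/24 - s^2/2 + 1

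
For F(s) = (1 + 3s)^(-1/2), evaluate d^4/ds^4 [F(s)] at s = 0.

From the series, [s^4] F = 2835/128; multiply by 4! = 24 to get 8505/16.

8505/16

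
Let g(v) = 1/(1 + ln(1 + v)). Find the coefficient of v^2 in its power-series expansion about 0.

3/2

Substitute the inner expansion into the outer series and collect powers.
[v^0] = 1;  [v^1] = -1;  [v^2] = 3/2.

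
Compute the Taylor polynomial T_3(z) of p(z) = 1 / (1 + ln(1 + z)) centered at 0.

-7*z^3/3 + 3*z^2/2 - z + 1

Write 1/(1+u) = 1 - u + u^2 - u^3 + ... and substitute the series for u.
[z^0] = 1;  [z^1] = -1;  [z^2] = 3/2;  [z^3] = -7/3.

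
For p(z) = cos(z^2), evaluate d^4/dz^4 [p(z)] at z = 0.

Differentiate repeatedly and evaluate at the center.
The coefficient of z^4 in the expansion is -1/2, so p^(4)(0) = 4! * (-1/2) = -12.

-12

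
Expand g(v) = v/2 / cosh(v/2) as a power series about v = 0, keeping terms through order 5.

5*v^5/768 - v^3/16 + v/2

Divide the numerator series by the denominator series (power-series long division).
g(0) = 0
g′(0) = 1/2
g′′(0) = 0
g′′′(0) = -3/8
g^(4)(0) = 0
g^(5)(0) = 25/32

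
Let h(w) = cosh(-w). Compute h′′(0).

From the series, [w^2] h = 1/2; multiply by 2! = 2 to get 1.

1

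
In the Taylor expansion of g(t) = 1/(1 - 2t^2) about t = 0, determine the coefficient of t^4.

[t^0] = 1;  [t^1] = 0;  [t^2] = 2;  [t^3] = 0;  [t^4] = 4.
So c_4 = g^(4)(0)/4! = 4.

4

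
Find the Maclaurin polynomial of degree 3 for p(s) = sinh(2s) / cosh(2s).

-8*s^3/3 + 2*s

Invert the denominator's series and multiply.
[s^0] = 0;  [s^1] = 2;  [s^2] = 0;  [s^3] = -8/3.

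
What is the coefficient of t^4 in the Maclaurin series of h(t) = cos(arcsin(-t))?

-1/8

Substitute the inner expansion into the outer series and collect powers.
[t^0] = 1;  [t^1] = 0;  [t^2] = -1/2;  [t^3] = 0;  [t^4] = -1/8.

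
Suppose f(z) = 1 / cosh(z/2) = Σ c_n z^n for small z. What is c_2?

Divide the numerator series by the denominator series (power-series long division).
f(0) = 1
f′(0) = 0
f′′(0) = -1/4
Dividing each by k! gives the coefficients c_0, ..., c_2.

-1/8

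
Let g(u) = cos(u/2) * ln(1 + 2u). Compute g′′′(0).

Multiply the two series term by term and collect like powers.
The coefficient of u^3 in the expansion is 29/12, so g′′′(0) = 3! * (29/12) = 29/2.

29/2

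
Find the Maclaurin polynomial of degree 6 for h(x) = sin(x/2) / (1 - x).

Expand each factor separately, then convolve coefficients.
h(0) = 0
h′(0) = 1/2
h′′(0) = 1
h′′′(0) = 23/8
h^(4)(0) = 23/2
h^(5)(0) = 1841/32
h^(6)(0) = 5523/16

1841*x^6/3840 + 1841*x^5/3840 + 23*x^4/48 + 23*x^3/48 + x^2/2 + x/2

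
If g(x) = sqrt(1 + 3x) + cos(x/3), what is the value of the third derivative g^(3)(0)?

Combine the two series term by term.
From the series, [x^3] g = 27/16; multiply by 3! = 6 to get 81/8.

81/8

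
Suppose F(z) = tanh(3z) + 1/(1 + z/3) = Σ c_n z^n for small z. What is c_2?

1/9

Expand each term separately and add.
So c_2 = F′′(0)/2! = 1/9.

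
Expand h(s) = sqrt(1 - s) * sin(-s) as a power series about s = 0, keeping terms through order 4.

Take the Cauchy product of the two expansions.
h(0) = 0
h′(0) = -1
h′′(0) = 1
h′′′(0) = 7/4
h^(4)(0) = -1/2
The Taylor polynomial is Σ h^(k)(0)/k! · s^k.

-s^4/48 + 7*s^3/24 + s^2/2 - s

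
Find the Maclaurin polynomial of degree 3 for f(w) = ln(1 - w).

-w^3/3 - w^2/2 - w

f(0) = 0
f′(0) = -1
f′′(0) = -1
f′′′(0) = -2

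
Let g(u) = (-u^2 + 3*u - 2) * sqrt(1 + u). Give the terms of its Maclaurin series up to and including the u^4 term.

Shift and add copies of the series according to the polynomial's terms.

25*u^4/64 - u^3 + 3*u^2/4 + 2*u - 2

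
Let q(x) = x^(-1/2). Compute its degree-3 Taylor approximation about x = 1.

-5*(x - 1)^3/16 + 3*(x - 1)^2/8 - (x - 1)/2 + 1

Differentiate repeatedly and evaluate at the center.
q(1) = 1
q′(1) = -1/2
q′′(1) = 3/4
q′′′(1) = -15/8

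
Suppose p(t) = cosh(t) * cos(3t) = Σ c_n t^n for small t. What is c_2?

-4

Multiply the two series term by term and collect like powers.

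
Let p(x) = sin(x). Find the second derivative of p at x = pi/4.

The coefficient of (x - pi/4)^2 in the expansion is -sqrt(2)/4, so p′′(pi/4) = 2! * (-sqrt(2)/4) = -sqrt(2)/2.

-sqrt(2)/2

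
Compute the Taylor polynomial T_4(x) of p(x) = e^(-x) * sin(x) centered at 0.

Take the Cauchy product of the two expansions.
p(0) = 0
p′(0) = 1
p′′(0) = -2
p′′′(0) = 2
p^(4)(0) = 0
Dividing each by k! gives the coefficients c_0, ..., c_4.

x^3/3 - x^2 + x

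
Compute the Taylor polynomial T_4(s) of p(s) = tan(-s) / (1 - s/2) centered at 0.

Multiply the two series term by term and collect like powers.
p(0) = 0
p′(0) = -1
p′′(0) = -1
p′′′(0) = -7/2
p^(4)(0) = -7

-7*s^4/24 - 7*s^3/12 - s^2/2 - s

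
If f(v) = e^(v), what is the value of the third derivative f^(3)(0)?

1

The coefficient of v^3 in the expansion is 1/6, so f′′′(0) = 3! * (1/6) = 1.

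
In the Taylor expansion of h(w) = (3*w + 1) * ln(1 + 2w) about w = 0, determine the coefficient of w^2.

Distribute the polynomial across the series and collect like powers.
h(0) = 0
h′(0) = 2
h′′(0) = 8

4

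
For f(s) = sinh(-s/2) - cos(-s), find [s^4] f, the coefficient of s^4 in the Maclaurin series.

-1/24

Combine the two series term by term.
f(0) = -1
f′(0) = -1/2
f′′(0) = 1
f′′′(0) = -1/8
f^(4)(0) = -1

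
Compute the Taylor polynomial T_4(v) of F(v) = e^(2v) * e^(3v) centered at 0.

Write out both Maclaurin series and multiply, keeping only the needed powers.
[v^0] = 1;  [v^1] = 5;  [v^2] = 25/2;  [v^3] = 125/6;  [v^4] = 625/24.

625*v^4/24 + 125*v^3/6 + 25*v^2/2 + 5*v + 1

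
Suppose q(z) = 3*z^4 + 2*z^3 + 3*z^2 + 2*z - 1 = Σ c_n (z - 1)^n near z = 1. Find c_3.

14

q(1) = 9
q′(1) = 26
q′′(1) = 54
q′′′(1) = 84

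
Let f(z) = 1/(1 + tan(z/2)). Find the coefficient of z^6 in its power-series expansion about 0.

61/1440

Plug the Maclaurin series of the inner function into that of the outer and collect terms.
[z^0] = 1;  [z^1] = -1/2;  [z^2] = 1/4;  [z^3] = -1/6;  [z^4] = 5/48;  [z^5] = -1/15;  [z^6] = 61/1440.
So c_6 = f^(6)(0)/6! = 61/1440.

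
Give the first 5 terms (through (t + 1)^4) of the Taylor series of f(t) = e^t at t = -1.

f(-1) = e^(-1)
f′(-1) = e^(-1)
f′′(-1) = e^(-1)
f′′′(-1) = e^(-1)
f^(4)(-1) = e^(-1)

(t + 1)^4*e^(-1)/24 + (t + 1)^3*e^(-1)/6 + (t + 1)^2*e^(-1)/2 + (t + 1)*e^(-1) + e^(-1)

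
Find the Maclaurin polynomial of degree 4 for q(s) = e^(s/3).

s^4/1944 + s^3/162 + s^2/18 + s/3 + 1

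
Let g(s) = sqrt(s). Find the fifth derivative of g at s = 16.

105/8388608

The coefficient of (s - 16)^5 in the expansion is 7/67108864, so g^(5)(16) = 5! * (7/67108864) = 105/8388608.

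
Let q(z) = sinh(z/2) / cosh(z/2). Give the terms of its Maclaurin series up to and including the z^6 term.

Write the quotient as an unknown series and match coefficients against numerator = denominator · series.
q(0) = 0
q′(0) = 1/2
q′′(0) = 0
q′′′(0) = -1/4
q^(4)(0) = 0
q^(5)(0) = 1/2
q^(6)(0) = 0

z^5/240 - z^3/24 + z/2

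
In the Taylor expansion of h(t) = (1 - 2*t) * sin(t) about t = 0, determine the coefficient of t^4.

Multiply each power in the prefactor through the base expansion.
[t^0] = 0;  [t^1] = 1;  [t^2] = -2;  [t^3] = -1/6;  [t^4] = 1/3.

1/3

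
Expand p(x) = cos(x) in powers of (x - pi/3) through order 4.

(x - pi/3)^4/48 + sqrt(3)*(x - pi/3)^3/12 - (x - pi/3)^2/4 - sqrt(3)*(x - pi/3)/2 + 1/2

[(x - pi/3)^0] = 1/2;  [(x - pi/3)^1] = -sqrt(3)/2;  [(x - pi/3)^2] = -1/4;  [(x - pi/3)^3] = sqrt(3)/12;  [(x - pi/3)^4] = 1/48.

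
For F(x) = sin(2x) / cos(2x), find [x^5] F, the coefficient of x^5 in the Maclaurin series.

64/15

Divide the numerator series by the denominator series (power-series long division).
[x^0] = 0;  [x^1] = 2;  [x^2] = 0;  [x^3] = 8/3;  [x^4] = 0;  [x^5] = 64/15.
So c_5 = F^(5)(0)/5! = 64/15.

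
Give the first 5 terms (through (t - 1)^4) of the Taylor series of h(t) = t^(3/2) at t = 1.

3*(t - 1)^4/128 - (t - 1)^3/16 + 3*(t - 1)^2/8 + 3*(t - 1)/2 + 1

Apply the Taylor formula c_k = f^(k)(a)/k!.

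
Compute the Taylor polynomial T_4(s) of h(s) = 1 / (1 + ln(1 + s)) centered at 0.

Use the geometric series for the reciprocal, then substitute.
[s^0] = 1;  [s^1] = -1;  [s^2] = 3/2;  [s^3] = -7/3;  [s^4] = 11/3.

11*s^4/3 - 7*s^3/3 + 3*s^2/2 - s + 1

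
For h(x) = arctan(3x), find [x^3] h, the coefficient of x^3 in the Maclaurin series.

h(0) = 0
h′(0) = 3
h′′(0) = 0
h′′′(0) = -54
Then c_k = h^(k)(0)/k! gives each Taylor coefficient.

-9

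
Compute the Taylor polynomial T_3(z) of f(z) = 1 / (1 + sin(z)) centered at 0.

-5*z^3/6 + z^2 - z + 1

Write 1/(1+u) = 1 - u + u^2 - u^3 + ... and substitute the series for u.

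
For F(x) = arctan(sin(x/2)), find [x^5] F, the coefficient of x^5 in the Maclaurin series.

Plug the Maclaurin series of the inner function into that of the outer and collect terms.
F(0) = 0
F′(0) = 1/2
F′′(0) = 0
F′′′(0) = -3/8
F^(4)(0) = 0
F^(5)(0) = 45/32
Then c_k = F^(k)(0)/k! gives each Taylor coefficient.

3/256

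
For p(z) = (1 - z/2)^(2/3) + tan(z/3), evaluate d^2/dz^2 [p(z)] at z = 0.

-1/18

Combine the two series term by term.
The coefficient of z^2 in the expansion is -1/36, so p′′(0) = 2! * (-1/36) = -1/18.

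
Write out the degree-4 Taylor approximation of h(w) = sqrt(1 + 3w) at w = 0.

-405*w^4/128 + 27*w^3/16 - 9*w^2/8 + 3*w/2 + 1

h(0) = 1
h′(0) = 3/2
h′′(0) = -9/4
h′′′(0) = 81/8
h^(4)(0) = -1215/16
Dividing each by k! gives the coefficients c_0, ..., c_4.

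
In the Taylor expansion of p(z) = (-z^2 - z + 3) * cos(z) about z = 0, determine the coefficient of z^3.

1/2

Shift and add copies of the series according to the polynomial's terms.
p(0) = 3
p′(0) = -1
p′′(0) = -5
p′′′(0) = 3
So c_3 = p′′′(0)/3! = 1/2.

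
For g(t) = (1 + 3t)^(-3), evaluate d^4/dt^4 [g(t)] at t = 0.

29160

Use the known series and substitute for the argument.
From the series, [t^4] g = 1215; multiply by 4! = 24 to get 29160.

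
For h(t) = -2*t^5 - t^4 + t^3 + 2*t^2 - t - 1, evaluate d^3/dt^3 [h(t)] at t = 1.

-138

From the series, [(t - 1)^3] h = -23; multiply by 3! = 6 to get -138.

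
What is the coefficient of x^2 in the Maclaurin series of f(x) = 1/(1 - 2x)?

f(0) = 1
f′(0) = 2
f′′(0) = 8
Dividing each by k! gives the coefficients c_0, ..., c_2.

4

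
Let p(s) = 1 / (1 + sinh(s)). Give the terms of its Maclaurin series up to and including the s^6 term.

77*s^6/45 - 181*s^5/120 + 4*s^4/3 - 7*s^3/6 + s^2 - s + 1

Use the geometric series for the reciprocal, then substitute.
p(0) = 1
p′(0) = -1
p′′(0) = 2
p′′′(0) = -7
p^(4)(0) = 32
p^(5)(0) = -181
p^(6)(0) = 1232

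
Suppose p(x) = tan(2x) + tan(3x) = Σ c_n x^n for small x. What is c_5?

110/3

Expand each term separately and add.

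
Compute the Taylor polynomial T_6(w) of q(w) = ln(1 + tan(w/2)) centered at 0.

Plug the Maclaurin series of the inner function into that of the outer and collect terms.
q(0) = 0
q′(0) = 1/2
q′′(0) = -1/4
q′′′(0) = 1/2
q^(4)(0) = -7/8
q^(5)(0) = 5/2
q^(6)(0) = -31/4

-31*w^6/2880 + w^5/48 - 7*w^4/192 + w^3/12 - w^2/8 + w/2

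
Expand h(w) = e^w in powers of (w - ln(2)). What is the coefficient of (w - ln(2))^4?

Compute the successive derivatives at the expansion point and divide by k!.
h(ln(2)) = 2
h′(ln(2)) = 2
h′′(ln(2)) = 2
h′′′(ln(2)) = 2
h^(4)(ln(2)) = 2
So c_4 = h^(4)(ln(2))/4! = 1/12.

1/12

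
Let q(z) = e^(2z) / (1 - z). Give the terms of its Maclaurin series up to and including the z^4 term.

Take the Cauchy product of the two expansions.
q(0) = 1
q′(0) = 3
q′′(0) = 10
q′′′(0) = 38
q^(4)(0) = 168

7*z^4 + 19*z^3/3 + 5*z^2 + 3*z + 1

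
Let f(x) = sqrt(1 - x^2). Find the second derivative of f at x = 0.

-1

From the series, [x^2] f = -1/2; multiply by 2! = 2 to get -1.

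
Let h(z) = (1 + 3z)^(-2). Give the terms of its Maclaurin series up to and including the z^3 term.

Apply the Taylor formula c_k = f^(k)(a)/k!.
[z^0] = 1;  [z^1] = -6;  [z^2] = 27;  [z^3] = -108.

-108*z^3 + 27*z^2 - 6*z + 1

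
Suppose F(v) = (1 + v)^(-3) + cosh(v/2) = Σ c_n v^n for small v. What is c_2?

Add the two expansions coefficient-wise.

49/8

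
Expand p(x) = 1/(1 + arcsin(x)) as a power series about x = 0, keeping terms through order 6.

Substitute the inner expansion into the outer series and collect powers.

83*x^6/45 - 63*x^5/40 + 4*x^4/3 - 7*x^3/6 + x^2 - x + 1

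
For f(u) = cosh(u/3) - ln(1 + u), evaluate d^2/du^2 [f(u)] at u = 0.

10/9

Expand each term separately and add.
The coefficient of u^2 in the expansion is 5/9, so f′′(0) = 2! * (5/9) = 10/9.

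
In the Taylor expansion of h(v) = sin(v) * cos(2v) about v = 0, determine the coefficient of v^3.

Write out both Maclaurin series and multiply, keeping only the needed powers.
h(0) = 0
h′(0) = 1
h′′(0) = 0
h′′′(0) = -13
Then c_k = h^(k)(0)/k! gives each Taylor coefficient.

-13/6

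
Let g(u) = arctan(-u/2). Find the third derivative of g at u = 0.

The coefficient of u^3 in the expansion is 1/24, so g′′′(0) = 3! * (1/24) = 1/4.

1/4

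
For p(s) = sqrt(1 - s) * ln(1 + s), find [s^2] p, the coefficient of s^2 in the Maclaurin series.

Multiply the two series term by term and collect like powers.
p(0) = 0
p′(0) = 1
p′′(0) = -2
Then c_k = p^(k)(0)/k! gives each Taylor coefficient.

-1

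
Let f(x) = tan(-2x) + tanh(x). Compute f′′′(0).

-18

Add the two expansions coefficient-wise.
The coefficient of x^3 in the expansion is -3, so f′′′(0) = 3! * (-3) = -18.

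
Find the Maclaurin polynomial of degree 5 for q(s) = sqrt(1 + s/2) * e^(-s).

1781*s^5/122880 - 53*s^4/2048 - s^3/384 + 7*s^2/32 - 3*s/4 + 1

Take the Cauchy product of the two expansions.
[s^0] = 1;  [s^1] = -3/4;  [s^2] = 7/32;  [s^3] = -1/384;  [s^4] = -53/2048;  [s^5] = 1781/122880.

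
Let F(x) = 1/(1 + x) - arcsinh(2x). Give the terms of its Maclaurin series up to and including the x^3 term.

Combine the two series term by term.
F(0) = 1
F′(0) = -3
F′′(0) = 2
F′′′(0) = 2
Dividing each by k! gives the coefficients c_0, ..., c_3.

x^3/3 + x^2 - 3*x + 1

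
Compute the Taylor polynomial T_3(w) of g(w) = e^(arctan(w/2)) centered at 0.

-w^3/48 + w^2/8 + w/2 + 1

Compose series: expand the inner function first, then feed it into the outer expansion.
[w^0] = 1;  [w^1] = 1/2;  [w^2] = 1/8;  [w^3] = -1/48.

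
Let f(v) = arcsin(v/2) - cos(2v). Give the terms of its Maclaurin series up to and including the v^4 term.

-2*v^4/3 + v^3/48 + 2*v^2 + v/2 - 1

Combine the two series term by term.
[v^0] = -1;  [v^1] = 1/2;  [v^2] = 2;  [v^3] = 1/48;  [v^4] = -2/3.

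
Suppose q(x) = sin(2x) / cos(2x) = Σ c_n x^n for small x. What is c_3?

8/3

Write the quotient as an unknown series and match coefficients against numerator = denominator · series.
q(0) = 0
q′(0) = 2
q′′(0) = 0
q′′′(0) = 16
So c_3 = q′′′(0)/3! = 8/3.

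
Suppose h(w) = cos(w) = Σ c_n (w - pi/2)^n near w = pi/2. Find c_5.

Use the known series and substitute for the argument.
h(pi/2) = 0
h′(pi/2) = -1
h′′(pi/2) = 0
h′′′(pi/2) = 1
h^(4)(pi/2) = 0
h^(5)(pi/2) = -1
So c_5 = h^(5)(pi/2)/5! = -1/120.

-1/120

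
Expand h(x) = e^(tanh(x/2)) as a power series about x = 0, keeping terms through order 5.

Compose series: expand the inner function first, then feed it into the outer expansion.
[x^0] = 1;  [x^1] = 1/2;  [x^2] = 1/8;  [x^3] = -1/48;  [x^4] = -7/384;  [x^5] = -1/1280.

-x^5/1280 - 7*x^4/384 - x^3/48 + x^2/8 + x/2 + 1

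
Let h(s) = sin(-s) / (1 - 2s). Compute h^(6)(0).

-22092

Expand each factor separately, then convolve coefficients.
From the series, [s^6] h = -1841/60; multiply by 6! = 720 to get -22092.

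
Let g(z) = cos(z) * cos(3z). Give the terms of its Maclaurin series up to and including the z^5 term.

Write out both Maclaurin series and multiply, keeping only the needed powers.
g(0) = 1
g′(0) = 0
g′′(0) = -10
g′′′(0) = 0
g^(4)(0) = 136
g^(5)(0) = 0
Then c_k = g^(k)(0)/k! gives each Taylor coefficient.

17*z^4/3 - 5*z^2 + 1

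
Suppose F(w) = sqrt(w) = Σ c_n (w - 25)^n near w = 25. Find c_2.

F(25) = 5
F′(25) = 1/10
F′′(25) = -1/500

-1/1000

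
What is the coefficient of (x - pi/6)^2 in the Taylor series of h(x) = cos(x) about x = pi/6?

-sqrt(3)/4

Differentiate repeatedly and evaluate at the center.
h(pi/6) = sqrt(3)/2
h′(pi/6) = -1/2
h′′(pi/6) = -sqrt(3)/2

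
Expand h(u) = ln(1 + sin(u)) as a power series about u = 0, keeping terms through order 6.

Substitute the inner expansion into the outer series and collect powers.
h(0) = 0
h′(0) = 1
h′′(0) = -1
h′′′(0) = 1
h^(4)(0) = -2
h^(5)(0) = 5
h^(6)(0) = -16

-u^6/45 + u^5/24 - u^4/12 + u^3/6 - u^2/2 + u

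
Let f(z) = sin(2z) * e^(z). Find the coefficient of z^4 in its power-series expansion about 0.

-1

Write out both Maclaurin series and multiply, keeping only the needed powers.
f(0) = 0
f′(0) = 2
f′′(0) = 4
f′′′(0) = -2
f^(4)(0) = -24
The Taylor polynomial is Σ f^(k)(0)/k! · z^k.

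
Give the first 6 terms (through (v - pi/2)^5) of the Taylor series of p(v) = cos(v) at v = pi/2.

-(v - pi/2)^5/120 + (v - pi/2)^3/6 - (v - pi/2)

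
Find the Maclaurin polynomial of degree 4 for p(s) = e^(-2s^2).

Apply the Taylor formula c_k = f^(k)(a)/k!.

2*s^4 - 2*s^2 + 1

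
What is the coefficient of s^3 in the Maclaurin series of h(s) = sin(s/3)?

h(0) = 0
h′(0) = 1/3
h′′(0) = 0
h′′′(0) = -1/27
So c_3 = h′′′(0)/3! = -1/162.

-1/162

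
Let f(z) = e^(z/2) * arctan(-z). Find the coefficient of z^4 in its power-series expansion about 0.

Write out both Maclaurin series and multiply, keeping only the needed powers.
[z^0] = 0;  [z^1] = -1;  [z^2] = -1/2;  [z^3] = 5/24;  [z^4] = 7/48.
So c_4 = f^(4)(0)/4! = 7/48.

7/48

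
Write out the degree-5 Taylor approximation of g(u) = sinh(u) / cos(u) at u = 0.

3*u^5/10 + 2*u^3/3 + u

Write the quotient as an unknown series and match coefficients against numerator = denominator · series.
[u^0] = 0;  [u^1] = 1;  [u^2] = 0;  [u^3] = 2/3;  [u^4] = 0;  [u^5] = 3/10.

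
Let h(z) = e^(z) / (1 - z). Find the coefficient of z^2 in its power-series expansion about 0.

Use 1/(1 - r) = Σ r^k on the denominator, then take the Cauchy product.
h(0) = 1
h′(0) = 2
h′′(0) = 5

5/2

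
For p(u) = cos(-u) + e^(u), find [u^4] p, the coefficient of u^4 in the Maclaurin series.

1/12

Combine the two series term by term.
p(0) = 2
p′(0) = 1
p′′(0) = 0
p′′′(0) = 1
p^(4)(0) = 2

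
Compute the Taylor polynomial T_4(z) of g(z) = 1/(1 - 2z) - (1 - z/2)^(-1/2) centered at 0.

32733*z^4/2048 + 1019*z^3/128 + 125*z^2/32 + 7*z/4

Combine the two series term by term.
[z^0] = 0;  [z^1] = 7/4;  [z^2] = 125/32;  [z^3] = 1019/128;  [z^4] = 32733/2048.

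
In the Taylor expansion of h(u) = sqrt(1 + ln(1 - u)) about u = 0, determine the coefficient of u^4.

-143/384

Let u equal the inner series; expand the outer function in u and truncate.
[u^0] = 1;  [u^1] = -1/2;  [u^2] = -3/8;  [u^3] = -17/48;  [u^4] = -143/384.
So c_4 = h^(4)(0)/4! = -143/384.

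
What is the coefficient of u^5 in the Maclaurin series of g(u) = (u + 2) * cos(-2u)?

2/3

Shift and add copies of the series according to the polynomial's terms.
g(0) = 2
g′(0) = 1
g′′(0) = -8
g′′′(0) = -12
g^(4)(0) = 32
g^(5)(0) = 80
Dividing each by k! gives the coefficients c_0, ..., c_5.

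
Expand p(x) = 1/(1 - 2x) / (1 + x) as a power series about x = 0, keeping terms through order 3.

Expand each factor separately, then convolve coefficients.
p(0) = 1
p′(0) = 1
p′′(0) = 6
p′′′(0) = 30

5*x^3 + 3*x^2 + x + 1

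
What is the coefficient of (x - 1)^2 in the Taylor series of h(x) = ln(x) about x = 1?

-1/2

h(1) = 0
h′(1) = 1
h′′(1) = -1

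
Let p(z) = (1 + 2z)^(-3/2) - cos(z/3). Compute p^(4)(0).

Expand each term separately and add.
From the series, [z^4] p = 9568/243; multiply by 4! = 24 to get 76544/81.

76544/81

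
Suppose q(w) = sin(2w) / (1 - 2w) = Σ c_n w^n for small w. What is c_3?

20/3

Write out both Maclaurin series and multiply, keeping only the needed powers.
q(0) = 0
q′(0) = 2
q′′(0) = 8
q′′′(0) = 40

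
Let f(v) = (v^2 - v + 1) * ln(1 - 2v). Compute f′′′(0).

-16

Distribute the polynomial across the series and collect like powers.
From the series, [v^3] f = -8/3; multiply by 3! = 6 to get -16.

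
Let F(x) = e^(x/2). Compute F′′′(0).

Apply the Taylor formula c_k = f^(k)(a)/k!.
The coefficient of x^3 in the expansion is 1/48, so F′′′(0) = 3! * (1/48) = 1/8.

1/8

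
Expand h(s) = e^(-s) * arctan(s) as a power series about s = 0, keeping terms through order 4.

Expand each factor separately, then convolve coefficients.
[s^0] = 0;  [s^1] = 1;  [s^2] = -1;  [s^3] = 1/6;  [s^4] = 1/6.

s^4/6 + s^3/6 - s^2 + s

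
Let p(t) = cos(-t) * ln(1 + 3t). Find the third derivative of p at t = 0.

45

Take the Cauchy product of the two expansions.
The coefficient of t^3 in the expansion is 15/2, so p′′′(0) = 3! * (15/2) = 45.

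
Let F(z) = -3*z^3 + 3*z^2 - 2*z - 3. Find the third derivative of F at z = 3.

-18

From the series, [(z - 3)^3] F = -3; multiply by 3! = 6 to get -18.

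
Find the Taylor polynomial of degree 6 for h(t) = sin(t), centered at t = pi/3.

h(pi/3) = sqrt(3)/2
h′(pi/3) = 1/2
h′′(pi/3) = -sqrt(3)/2
h′′′(pi/3) = -1/2
h^(4)(pi/3) = sqrt(3)/2
h^(5)(pi/3) = 1/2
h^(6)(pi/3) = -sqrt(3)/2
The Taylor polynomial is Σ h^(k)(pi/3)/k! · (t - pi/3)^k.

-sqrt(3)*(t - pi/3)^6/1440 + (t - pi/3)^5/240 + sqrt(3)*(t - pi/3)^4/48 - (t - pi/3)^3/12 - sqrt(3)*(t - pi/3)^2/4 + (t - pi/3)/2 + sqrt(3)/2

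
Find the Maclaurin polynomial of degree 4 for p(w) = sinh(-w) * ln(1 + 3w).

Multiply the two series term by term and collect like powers.
p(0) = 0
p′(0) = 0
p′′(0) = -6
p′′′(0) = 27
p^(4)(0) = -228

-19*w^4/2 + 9*w^3/2 - 3*w^2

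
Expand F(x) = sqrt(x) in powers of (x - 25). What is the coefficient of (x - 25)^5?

7/500000000

c_5 = F^(5)(25)/5! = 7/500000000.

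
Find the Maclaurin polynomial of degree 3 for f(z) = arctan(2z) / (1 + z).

-2*z^3/3 - 2*z^2 + 2*z

Write out both Maclaurin series and multiply, keeping only the needed powers.
[z^0] = 0;  [z^1] = 2;  [z^2] = -2;  [z^3] = -2/3.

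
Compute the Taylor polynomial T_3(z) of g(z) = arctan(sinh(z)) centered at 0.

-z^3/6 + z

Let u equal the inner series; expand the outer function in u and truncate.
[z^0] = 0;  [z^1] = 1;  [z^2] = 0;  [z^3] = -1/6.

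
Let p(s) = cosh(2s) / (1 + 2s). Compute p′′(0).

Write out both Maclaurin series and multiply, keeping only the needed powers.
The coefficient of s^2 in the expansion is 6, so p′′(0) = 2! * (6) = 12.

12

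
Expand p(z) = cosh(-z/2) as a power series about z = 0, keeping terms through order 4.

z^4/384 + z^2/8 + 1

Apply the Taylor formula c_k = f^(k)(a)/k!.
[z^0] = 1;  [z^1] = 0;  [z^2] = 1/8;  [z^3] = 0;  [z^4] = 1/384.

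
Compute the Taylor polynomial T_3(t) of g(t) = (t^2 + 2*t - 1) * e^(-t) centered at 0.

Multiply each power in the prefactor through the base expansion.

t^3/6 - 3*t^2/2 + 3*t - 1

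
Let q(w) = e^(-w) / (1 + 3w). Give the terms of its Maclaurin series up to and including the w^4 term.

Expand each factor separately, then convolve coefficients.
q(0) = 1
q′(0) = -4
q′′(0) = 25
q′′′(0) = -226
q^(4)(0) = 2713
Then c_k = q^(k)(0)/k! gives each Taylor coefficient.

2713*w^4/24 - 113*w^3/3 + 25*w^2/2 - 4*w + 1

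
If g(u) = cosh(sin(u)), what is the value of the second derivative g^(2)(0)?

1

Let u equal the inner series; expand the outer function in u and truncate.
The coefficient of u^2 in the expansion is 1/2, so g′′(0) = 2! * (1/2) = 1.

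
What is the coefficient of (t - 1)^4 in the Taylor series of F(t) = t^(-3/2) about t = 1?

[(t - 1)^0] = 1;  [(t - 1)^1] = -3/2;  [(t - 1)^2] = 15/8;  [(t - 1)^3] = -35/16;  [(t - 1)^4] = 315/128.
So c_4 = F^(4)(1)/4! = 315/128.

315/128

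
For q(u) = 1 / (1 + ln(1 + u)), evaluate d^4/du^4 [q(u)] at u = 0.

88

Use the geometric series for the reciprocal, then substitute.
From the series, [u^4] q = 11/3; multiply by 4! = 24 to get 88.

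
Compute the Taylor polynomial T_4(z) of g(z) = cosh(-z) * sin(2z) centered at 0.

Multiply the two series term by term and collect like powers.

-z^3/3 + 2*z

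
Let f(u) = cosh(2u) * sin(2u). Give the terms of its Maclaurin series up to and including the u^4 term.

Expand each factor separately, then convolve coefficients.
f(0) = 0
f′(0) = 2
f′′(0) = 0
f′′′(0) = 16
f^(4)(0) = 0
Dividing each by k! gives the coefficients c_0, ..., c_4.

8*u^3/3 + 2*u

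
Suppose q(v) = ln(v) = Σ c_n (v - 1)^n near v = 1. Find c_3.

Differentiate repeatedly and evaluate at the center.
q(1) = 0
q′(1) = 1
q′′(1) = -1
q′′′(1) = 2
So c_3 = q′′′(1)/3! = 1/3.

1/3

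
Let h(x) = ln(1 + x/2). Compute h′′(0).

Compute the successive derivatives at the expansion point and divide by k!.
The coefficient of x^2 in the expansion is -1/8, so h′′(0) = 2! * (-1/8) = -1/4.

-1/4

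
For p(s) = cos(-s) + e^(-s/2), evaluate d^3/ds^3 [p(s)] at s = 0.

-1/8

Combine the two series term by term.
The coefficient of s^3 in the expansion is -1/48, so p′′′(0) = 3! * (-1/48) = -1/8.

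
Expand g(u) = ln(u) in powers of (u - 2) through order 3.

Use the known series and substitute for the argument.
g(2) = ln(2)
g′(2) = 1/2
g′′(2) = -1/4
g′′′(2) = 1/4
Dividing each by k! gives the coefficients c_0, ..., c_3.

(u - 2)^3/24 - (u - 2)^2/8 + (u - 2)/2 + ln(2)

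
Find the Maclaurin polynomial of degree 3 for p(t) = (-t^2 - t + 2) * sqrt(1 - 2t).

t^3/2 - t^2 - 3*t + 2

Shift and add copies of the series according to the polynomial's terms.
p(0) = 2
p′(0) = -3
p′′(0) = -2
p′′′(0) = 3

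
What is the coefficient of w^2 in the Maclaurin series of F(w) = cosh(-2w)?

2

[w^0] = 1;  [w^1] = 0;  [w^2] = 2.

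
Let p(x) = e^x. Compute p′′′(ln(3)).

The coefficient of (x - ln(3))^3 in the expansion is 1/2, so p′′′(ln(3)) = 3! * (1/2) = 3.

3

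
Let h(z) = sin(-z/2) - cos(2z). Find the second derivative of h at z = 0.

4

Combine the two series term by term.
The coefficient of z^2 in the expansion is 2, so h′′(0) = 2! * (2) = 4.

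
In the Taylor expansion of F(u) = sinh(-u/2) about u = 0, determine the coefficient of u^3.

-1/48

Use the known series and substitute for the argument.
F(0) = 0
F′(0) = -1/2
F′′(0) = 0
F′′′(0) = -1/8
So c_3 = F′′′(0)/3! = -1/48.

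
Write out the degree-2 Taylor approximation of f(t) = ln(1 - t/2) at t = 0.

-t^2/8 - t/2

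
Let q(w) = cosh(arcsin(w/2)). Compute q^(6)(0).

Let u equal the inner series; expand the outer function in u and truncate.
From the series, [w^6] q = 17/9216; multiply by 6! = 720 to get 85/64.

85/64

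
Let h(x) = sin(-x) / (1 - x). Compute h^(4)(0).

-20

Multiply the numerator's expansion by the denominator's geometric series.
From the series, [x^4] h = -5/6; multiply by 4! = 24 to get -20.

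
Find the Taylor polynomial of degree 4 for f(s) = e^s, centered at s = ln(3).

(s - ln(3))^4/8 + (s - ln(3))^3/2 + 3*(s - ln(3))^2/2 + 3*(s - ln(3)) + 3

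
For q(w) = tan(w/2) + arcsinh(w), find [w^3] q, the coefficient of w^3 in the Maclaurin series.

Combine the two series term by term.
q(0) = 0
q′(0) = 3/2
q′′(0) = 0
q′′′(0) = -3/4
So c_3 = q′′′(0)/3! = -1/8.

-1/8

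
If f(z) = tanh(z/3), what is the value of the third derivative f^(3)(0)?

Compute the successive derivatives at the expansion point and divide by k!.
From the series, [z^3] f = -1/81; multiply by 3! = 6 to get -2/27.

-2/27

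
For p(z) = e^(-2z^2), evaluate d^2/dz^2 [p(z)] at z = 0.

The coefficient of z^2 in the expansion is -2, so p′′(0) = 2! * (-2) = -4.

-4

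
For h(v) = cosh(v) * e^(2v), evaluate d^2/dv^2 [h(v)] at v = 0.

Take the Cauchy product of the two expansions.
The coefficient of v^2 in the expansion is 5/2, so h′′(0) = 2! * (5/2) = 5.

5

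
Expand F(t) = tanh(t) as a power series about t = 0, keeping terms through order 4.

-t^3/3 + t

F(0) = 0
F′(0) = 1
F′′(0) = 0
F′′′(0) = -2
F^(4)(0) = 0
The Taylor polynomial is Σ F^(k)(0)/k! · t^k.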